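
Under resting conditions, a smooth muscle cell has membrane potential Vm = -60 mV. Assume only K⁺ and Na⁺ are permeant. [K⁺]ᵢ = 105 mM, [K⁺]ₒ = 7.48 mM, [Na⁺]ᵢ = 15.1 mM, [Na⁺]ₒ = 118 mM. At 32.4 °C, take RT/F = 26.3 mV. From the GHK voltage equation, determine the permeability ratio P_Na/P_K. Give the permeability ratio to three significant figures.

0.0279

Let α = P_Na/P_K. GHK: Vm = 26.3·ln[(Kₒ + α·Naₒ)/(Kᵢ + α·Naᵢ)].
e^(Vm/26.3) = e^(-60.0/26.3) = 0.10214
So 0.10214·(Kᵢ + α·Naᵢ) = Kₒ + α·Naₒ → α = (0.10214·105.0 − 7.48) / (118.0 − 0.10214·15.1)
α = (10.73 − 7.48) / (118.0 − 1.542) = 3.245/116.5 = 0.02787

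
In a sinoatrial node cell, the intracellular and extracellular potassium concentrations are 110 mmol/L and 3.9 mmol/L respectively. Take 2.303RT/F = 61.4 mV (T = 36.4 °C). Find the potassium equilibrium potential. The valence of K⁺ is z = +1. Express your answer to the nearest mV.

E = (61.4/z) · log₁₀([K⁺]_out/[K⁺]_in) with z = +1.
= (61.4/1) · log₁₀(3.9/110) = 61.40 · log₁₀(0.03545)
= 61.40 · (-1.4503) = -89.05 mV

-89 mV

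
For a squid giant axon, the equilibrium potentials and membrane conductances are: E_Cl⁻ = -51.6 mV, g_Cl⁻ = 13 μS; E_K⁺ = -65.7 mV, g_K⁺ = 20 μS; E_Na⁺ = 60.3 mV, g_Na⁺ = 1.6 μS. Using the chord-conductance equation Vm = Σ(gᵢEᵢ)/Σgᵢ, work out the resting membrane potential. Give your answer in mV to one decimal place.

Σ gᵢEᵢ = 13·(-51.6) + 20·(-65.7) + 1.6·(60.3) = -1888.32
Σ gᵢ = 13 + 20 + 1.6 = 34.6
Vm = -1888.32 / 34.6 = -54.58 mV

-54.6 mV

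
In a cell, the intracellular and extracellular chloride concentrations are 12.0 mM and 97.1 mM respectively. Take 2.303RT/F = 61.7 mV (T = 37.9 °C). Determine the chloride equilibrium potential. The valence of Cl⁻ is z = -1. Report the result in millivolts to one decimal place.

-56.0 mV

E = (61.7/z) · log₁₀([Cl⁻]_out/[Cl⁻]_in) with z = -1.
For an anion, dividing by z = -1 reverses the sign.
= (61.7/-1) · log₁₀(97.1/12.0) = -61.70 · log₁₀(8.092)
= -61.70 · (0.9080) = -56.03 mV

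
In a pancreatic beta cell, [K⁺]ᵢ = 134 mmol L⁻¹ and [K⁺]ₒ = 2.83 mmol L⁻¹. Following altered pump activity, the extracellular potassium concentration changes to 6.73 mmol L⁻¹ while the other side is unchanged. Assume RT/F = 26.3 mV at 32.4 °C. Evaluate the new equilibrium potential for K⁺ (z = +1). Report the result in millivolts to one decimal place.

After the shift: [K⁺]_out = 6.73, [K⁺]_in = 134 mmol L⁻¹.
E_new = (26.3/1)·ln(6.73/134) = 26.30 · (-2.9913) = -78.67 mV

-78.7 mV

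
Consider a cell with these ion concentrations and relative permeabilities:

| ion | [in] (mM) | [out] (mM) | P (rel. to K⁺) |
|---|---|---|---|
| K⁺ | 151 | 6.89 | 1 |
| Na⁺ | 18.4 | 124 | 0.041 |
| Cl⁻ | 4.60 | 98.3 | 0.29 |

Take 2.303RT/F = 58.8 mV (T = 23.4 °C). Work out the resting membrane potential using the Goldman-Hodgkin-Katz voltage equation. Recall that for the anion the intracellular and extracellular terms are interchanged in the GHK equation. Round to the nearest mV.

-67 mV

Vm = 58.8 · log₁₀[(Σ P·[cation]ₒ + Σ P·[anion]ᵢ) / (Σ P·[cation]ᵢ + Σ P·[anion]ₒ)]
Numerator = 1×6.89 + 0.041×124 + 0.29×4.60 = 13.31
Denominator = 1×151 + 0.041×18.4 + 0.29×98.3 = 180.3
Vm = 58.8 · log₁₀(0.073826) = 58.8 × (-1.1318) = -66.55 mV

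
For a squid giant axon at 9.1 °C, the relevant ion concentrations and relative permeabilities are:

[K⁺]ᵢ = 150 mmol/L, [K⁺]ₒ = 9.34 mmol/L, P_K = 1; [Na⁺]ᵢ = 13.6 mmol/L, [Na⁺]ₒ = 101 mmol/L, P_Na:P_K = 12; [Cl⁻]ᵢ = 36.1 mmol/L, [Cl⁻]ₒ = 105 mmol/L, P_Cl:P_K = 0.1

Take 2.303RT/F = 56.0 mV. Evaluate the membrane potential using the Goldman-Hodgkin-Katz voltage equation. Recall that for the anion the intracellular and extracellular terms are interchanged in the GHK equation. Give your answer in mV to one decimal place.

32.4 mV

Vm = 56.0 · log₁₀[(Σ P·[cation]ₒ + Σ P·[anion]ᵢ) / (Σ P·[cation]ᵢ + Σ P·[anion]ₒ)]
Numerator = 1×9.34 + 12×101 + 0.1×36.1 = 1225
Denominator = 1×150 + 12×13.6 + 0.1×105 = 323.7
Vm = 56.0 · log₁₀(3.7842) = 56.0 × (0.5780) = 32.37 mV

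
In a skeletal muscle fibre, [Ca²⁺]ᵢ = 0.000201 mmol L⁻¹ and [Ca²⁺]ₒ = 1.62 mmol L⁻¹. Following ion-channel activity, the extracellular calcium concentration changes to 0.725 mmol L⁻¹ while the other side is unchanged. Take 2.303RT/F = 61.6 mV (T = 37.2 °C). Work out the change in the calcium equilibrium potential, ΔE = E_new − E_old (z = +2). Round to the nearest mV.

E_old = (61.6/2)·log₁₀(1.62/0.000201) = 120.31 mV
E_new = (61.6/2)·log₁₀(0.725/0.000201) = 109.56 mV
ΔE = 109.56 − (120.31) = -10.75 mV

-11 mV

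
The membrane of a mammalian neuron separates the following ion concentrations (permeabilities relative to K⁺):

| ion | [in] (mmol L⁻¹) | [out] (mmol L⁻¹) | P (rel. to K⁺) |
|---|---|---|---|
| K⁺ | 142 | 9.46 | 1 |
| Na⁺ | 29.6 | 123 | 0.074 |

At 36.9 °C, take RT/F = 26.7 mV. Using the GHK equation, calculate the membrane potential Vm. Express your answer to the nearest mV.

-55 mV

Vm = 26.7 · ln[(Σ P·[cation]ₒ + Σ P·[anion]ᵢ) / (Σ P·[cation]ᵢ + Σ P·[anion]ₒ)]
Numerator = 1×9.46 + 0.074×123 = 18.56
Denominator = 1×142 + 0.074×29.6 = 144.2
Vm = 26.7 · ln(0.12873) = 26.7 × (-2.0500) = -54.74 mV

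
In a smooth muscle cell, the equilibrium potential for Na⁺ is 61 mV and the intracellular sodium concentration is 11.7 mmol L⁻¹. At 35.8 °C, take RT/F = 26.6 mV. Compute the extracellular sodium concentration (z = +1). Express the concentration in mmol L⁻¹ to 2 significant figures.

120 mmol L⁻¹

Nernst: E = (26.6/1) · ln([out]/[in]), so ln([out]/[in]) = 61.0 × 1 / 26.6 = 2.2932.
[out]/[in] = e^(2.2932) = 9.907.
[out] = 9.907 × 11.7 = 115.9 mmol L⁻¹.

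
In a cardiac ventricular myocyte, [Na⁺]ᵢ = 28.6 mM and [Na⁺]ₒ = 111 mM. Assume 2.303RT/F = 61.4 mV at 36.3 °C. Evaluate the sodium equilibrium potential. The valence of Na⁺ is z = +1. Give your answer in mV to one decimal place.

E = (61.4/z) · log₁₀([Na⁺]_out/[Na⁺]_in) with z = +1.
= (61.4/1) · log₁₀(111/28.6) = 61.40 · log₁₀(3.881)
= 61.40 · (0.5890) = 36.16 mV

36.2 mV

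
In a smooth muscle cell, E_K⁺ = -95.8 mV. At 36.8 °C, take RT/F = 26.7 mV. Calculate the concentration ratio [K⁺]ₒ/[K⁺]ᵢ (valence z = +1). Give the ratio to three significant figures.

0.0277

ln([out]/[in]) = E·z/(26.7) = -95.8 × 1 / 26.7 = -3.5880
[out]/[in] = e^(-3.5880) = 0.02765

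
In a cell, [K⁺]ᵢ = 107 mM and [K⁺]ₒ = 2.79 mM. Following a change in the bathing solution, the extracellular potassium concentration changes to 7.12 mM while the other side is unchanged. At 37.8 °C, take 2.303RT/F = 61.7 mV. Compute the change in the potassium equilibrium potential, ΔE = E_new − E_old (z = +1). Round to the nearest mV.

E_old = (61.7/1)·log₁₀(2.79/107) = -97.72 mV
E_new = (61.7/1)·log₁₀(7.12/107) = -72.61 mV
ΔE = -72.61 − (-97.72) = 25.10 mV

25 mV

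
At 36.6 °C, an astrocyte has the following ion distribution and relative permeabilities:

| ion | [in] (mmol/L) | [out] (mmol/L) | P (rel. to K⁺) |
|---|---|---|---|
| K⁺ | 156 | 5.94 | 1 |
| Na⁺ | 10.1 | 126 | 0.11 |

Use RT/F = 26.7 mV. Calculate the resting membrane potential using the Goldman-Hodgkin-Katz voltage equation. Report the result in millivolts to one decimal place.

-55.3 mV

Vm = 26.7 · ln[(Σ P·[cation]ₒ + Σ P·[anion]ᵢ) / (Σ P·[cation]ᵢ + Σ P·[anion]ₒ)]
Numerator = 1×5.94 + 0.11×126 = 19.8
Denominator = 1×156 + 0.11×10.1 = 157.1
Vm = 26.7 · ln(0.12603) = 26.7 × (-2.0713) = -55.30 mV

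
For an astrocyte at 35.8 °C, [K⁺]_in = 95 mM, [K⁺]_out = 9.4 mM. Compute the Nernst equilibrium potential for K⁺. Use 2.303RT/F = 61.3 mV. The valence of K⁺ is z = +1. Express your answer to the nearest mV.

E = (61.3/z) · log₁₀([K⁺]_out/[K⁺]_in) with z = +1.
= (61.3/1) · log₁₀(9.4/95) = 61.30 · log₁₀(0.09895)
= 61.30 · (-1.0046) = -61.58 mV

-62 mV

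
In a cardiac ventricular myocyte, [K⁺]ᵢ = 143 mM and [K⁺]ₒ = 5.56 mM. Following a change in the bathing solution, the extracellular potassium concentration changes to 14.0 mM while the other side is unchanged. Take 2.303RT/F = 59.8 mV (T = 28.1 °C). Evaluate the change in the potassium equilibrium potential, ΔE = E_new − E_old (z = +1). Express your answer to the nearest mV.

E_old = (59.8/1)·log₁₀(5.56/143) = -84.33 mV
E_new = (59.8/1)·log₁₀(14.0/143) = -60.35 mV
ΔE = -60.35 − (-84.33) = 23.98 mV

24 mV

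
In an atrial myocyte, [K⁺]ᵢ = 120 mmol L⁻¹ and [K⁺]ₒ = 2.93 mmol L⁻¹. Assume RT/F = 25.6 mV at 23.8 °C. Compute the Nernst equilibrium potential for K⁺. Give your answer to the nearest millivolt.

-95 mV

E = (25.6/z) · ln([K⁺]_out/[K⁺]_in) with z = +1.
= (25.6/1) · ln(2.93/120) = 25.60 · ln(0.02442)
= 25.60 · (-3.7125) = -95.04 mV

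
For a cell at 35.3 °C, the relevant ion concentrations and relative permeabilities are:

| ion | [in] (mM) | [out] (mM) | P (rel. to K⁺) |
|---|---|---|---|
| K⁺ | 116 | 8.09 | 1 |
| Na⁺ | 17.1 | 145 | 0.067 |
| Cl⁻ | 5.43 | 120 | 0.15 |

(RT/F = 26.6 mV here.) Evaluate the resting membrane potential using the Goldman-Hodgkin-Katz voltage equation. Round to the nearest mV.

-53 mV

Vm = 26.6 · ln[(Σ P·[cation]ₒ + Σ P·[anion]ᵢ) / (Σ P·[cation]ᵢ + Σ P·[anion]ₒ)]
Numerator = 1×8.09 + 0.067×145 + 0.15×5.43 = 18.62
Denominator = 1×116 + 0.067×17.1 + 0.15×120 = 135.1
Vm = 26.6 · ln(0.13777) = 26.6 × (-1.9821) = -52.73 mV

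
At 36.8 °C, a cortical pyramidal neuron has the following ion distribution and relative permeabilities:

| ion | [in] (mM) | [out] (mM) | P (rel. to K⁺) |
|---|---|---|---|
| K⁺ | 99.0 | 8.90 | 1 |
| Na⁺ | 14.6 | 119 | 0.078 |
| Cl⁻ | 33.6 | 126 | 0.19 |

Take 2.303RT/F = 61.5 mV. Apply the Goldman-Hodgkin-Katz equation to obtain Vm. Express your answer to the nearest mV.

-43 mV

Vm = 61.5 · log₁₀[(Σ P·[cation]ₒ + Σ P·[anion]ᵢ) / (Σ P·[cation]ᵢ + Σ P·[anion]ₒ)]
Numerator = 1×8.90 + 0.078×119 + 0.19×33.6 = 24.57
Denominator = 1×99.0 + 0.078×14.6 + 0.19×126 = 124.1
Vm = 61.5 · log₁₀(0.19799) = 61.5 × (-0.7034) = -43.26 mV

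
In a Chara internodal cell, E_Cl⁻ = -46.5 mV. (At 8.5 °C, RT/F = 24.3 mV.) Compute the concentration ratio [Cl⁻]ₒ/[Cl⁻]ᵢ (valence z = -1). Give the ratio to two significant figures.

ln([out]/[in]) = E·z/(24.3) = -46.5 × -1 / 24.3 = 1.9136
[out]/[in] = e^(1.9136) = 6.777

6.8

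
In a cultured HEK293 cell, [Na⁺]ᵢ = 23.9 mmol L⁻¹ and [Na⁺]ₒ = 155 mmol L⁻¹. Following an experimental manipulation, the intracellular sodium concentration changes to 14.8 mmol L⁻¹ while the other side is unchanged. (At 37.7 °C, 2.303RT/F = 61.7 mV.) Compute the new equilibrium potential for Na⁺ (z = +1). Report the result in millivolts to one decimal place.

After the shift: [Na⁺]_out = 155, [Na⁺]_in = 14.8 mmol L⁻¹.
E_new = (61.7/1)·log₁₀(155/14.8) = 61.70 · (1.0201) = 62.94 mV

62.9 mV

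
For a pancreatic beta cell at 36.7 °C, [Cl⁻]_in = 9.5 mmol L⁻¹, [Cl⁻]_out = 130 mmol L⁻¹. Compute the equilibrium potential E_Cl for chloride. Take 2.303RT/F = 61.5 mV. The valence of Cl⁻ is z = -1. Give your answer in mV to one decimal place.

-69.9 mV

E = (61.5/z) · log₁₀([Cl⁻]_out/[Cl⁻]_in) with z = -1.
For an anion, dividing by z = -1 reverses the sign.
= (61.5/-1) · log₁₀(130/9.5) = -61.50 · log₁₀(13.68)
= -61.50 · (1.1362) = -69.88 mV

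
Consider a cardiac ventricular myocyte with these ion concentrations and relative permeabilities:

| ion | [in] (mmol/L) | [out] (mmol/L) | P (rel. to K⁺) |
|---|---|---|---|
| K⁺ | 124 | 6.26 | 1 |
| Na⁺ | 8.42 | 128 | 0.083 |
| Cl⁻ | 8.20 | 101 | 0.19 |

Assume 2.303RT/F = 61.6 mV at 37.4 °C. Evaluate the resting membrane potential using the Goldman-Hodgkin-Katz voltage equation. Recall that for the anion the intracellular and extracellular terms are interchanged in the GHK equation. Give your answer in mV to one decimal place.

Vm = 61.6 · log₁₀[(Σ P·[cation]ₒ + Σ P·[anion]ᵢ) / (Σ P·[cation]ᵢ + Σ P·[anion]ₒ)]
Numerator = 1×6.26 + 0.083×128 + 0.19×8.20 = 18.44
Denominator = 1×124 + 0.083×8.42 + 0.19×101 = 143.9
Vm = 61.6 · log₁₀(0.12817) = 61.6 × (-0.8922) = -54.96 mV

-55.0 mV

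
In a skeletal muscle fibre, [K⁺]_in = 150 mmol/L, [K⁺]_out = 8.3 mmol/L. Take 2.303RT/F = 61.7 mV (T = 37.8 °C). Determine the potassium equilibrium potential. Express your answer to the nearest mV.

-78 mV

E = (61.7/z) · log₁₀([K⁺]_out/[K⁺]_in) with z = +1.
= (61.7/1) · log₁₀(8.3/150) = 61.70 · log₁₀(0.05533)
= 61.70 · (-1.2570) = -77.56 mV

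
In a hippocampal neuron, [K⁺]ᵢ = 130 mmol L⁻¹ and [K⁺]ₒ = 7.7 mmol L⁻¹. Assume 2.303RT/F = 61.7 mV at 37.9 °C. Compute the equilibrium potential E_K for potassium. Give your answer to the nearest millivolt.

E = (61.7/z) · log₁₀([K⁺]_out/[K⁺]_in) with z = +1.
= (61.7/1) · log₁₀(7.7/130) = 61.70 · log₁₀(0.05923)
= 61.70 · (-1.2275) = -75.73 mV

-76 mV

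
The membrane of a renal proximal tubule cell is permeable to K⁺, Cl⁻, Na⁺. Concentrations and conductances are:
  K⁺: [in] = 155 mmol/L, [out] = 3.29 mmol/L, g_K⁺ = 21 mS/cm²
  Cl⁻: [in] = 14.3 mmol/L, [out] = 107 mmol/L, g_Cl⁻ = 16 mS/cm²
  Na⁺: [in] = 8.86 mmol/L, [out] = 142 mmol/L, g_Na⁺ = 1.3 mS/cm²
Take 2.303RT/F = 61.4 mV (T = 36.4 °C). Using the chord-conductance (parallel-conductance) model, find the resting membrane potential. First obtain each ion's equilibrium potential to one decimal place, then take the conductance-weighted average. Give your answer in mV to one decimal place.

E_K⁺ = (61.4/1)·log₁₀(3.29/155) = -102.7 mV
E_Cl⁻ = (61.4/-1)·log₁₀(107/14.3) = -53.7 mV
E_Na⁺ = (61.4/1)·log₁₀(142/8.86) = 74.0 mV
Vm = (Σ gᵢEᵢ)/(Σ gᵢ) = (21·-102.7 + 16·-53.7 + 1.3·74.0) / (21 + 16 + 1.3)
= -2919.70 / 38.3 = -76.23 mV

-76.2 mV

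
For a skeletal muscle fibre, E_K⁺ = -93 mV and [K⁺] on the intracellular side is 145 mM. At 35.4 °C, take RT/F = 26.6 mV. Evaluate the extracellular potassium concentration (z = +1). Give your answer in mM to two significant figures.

4.4 mM

Nernst: E = (26.6/1) · ln([out]/[in]), so ln([out]/[in]) = -93.0 × 1 / 26.6 = -3.4962.
[out]/[in] = e^(-3.4962) = 0.03031.
[out] = 0.03031 × 145 = 4.395 mM.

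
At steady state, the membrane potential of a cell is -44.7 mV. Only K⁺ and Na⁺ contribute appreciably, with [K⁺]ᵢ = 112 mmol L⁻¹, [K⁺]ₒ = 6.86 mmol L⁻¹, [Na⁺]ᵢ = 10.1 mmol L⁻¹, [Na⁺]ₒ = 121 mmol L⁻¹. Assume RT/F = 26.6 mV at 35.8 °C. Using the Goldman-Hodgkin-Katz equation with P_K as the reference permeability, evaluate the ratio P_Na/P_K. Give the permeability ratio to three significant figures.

0.118

Let α = P_Na/P_K. GHK: Vm = 26.6·ln[(Kₒ + α·Naₒ)/(Kᵢ + α·Naᵢ)].
e^(Vm/26.6) = e^(-44.7/26.6) = 0.18629
So 0.18629·(Kᵢ + α·Naᵢ) = Kₒ + α·Naₒ → α = (0.18629·112.0 − 6.86) / (121.0 − 0.18629·10.1)
α = (20.86 − 6.86) / (121.0 − 1.882) = 14/119.1 = 0.1176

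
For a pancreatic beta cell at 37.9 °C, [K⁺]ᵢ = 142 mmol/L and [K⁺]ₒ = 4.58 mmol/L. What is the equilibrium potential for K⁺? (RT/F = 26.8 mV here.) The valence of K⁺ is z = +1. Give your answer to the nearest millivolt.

-92 mV

E = (26.8/z) · ln([K⁺]_out/[K⁺]_in) with z = +1.
= (26.8/1) · ln(4.58/142) = 26.80 · ln(0.03225)
= 26.80 · (-3.4341) = -92.03 mV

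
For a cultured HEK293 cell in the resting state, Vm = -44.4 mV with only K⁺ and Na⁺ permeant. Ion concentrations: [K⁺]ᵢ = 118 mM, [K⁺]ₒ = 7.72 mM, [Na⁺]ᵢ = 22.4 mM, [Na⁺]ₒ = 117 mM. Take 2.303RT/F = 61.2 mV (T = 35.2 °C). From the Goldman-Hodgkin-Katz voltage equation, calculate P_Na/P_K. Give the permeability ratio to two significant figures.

Let α = P_Na/P_K. GHK: Vm = 61.2·log₁₀[(Kₒ + α·Naₒ)/(Kᵢ + α·Naᵢ)].
10^(Vm/61.2) = 10^(-44.4/61.2) = 0.18815
So 0.18815·(Kᵢ + α·Naᵢ) = Kₒ + α·Naₒ → α = (0.18815·118.0 − 7.72) / (117.0 − 0.18815·22.4)
α = (22.2 − 7.72) / (117.0 − 4.215) = 14.48/112.8 = 0.1284

0.13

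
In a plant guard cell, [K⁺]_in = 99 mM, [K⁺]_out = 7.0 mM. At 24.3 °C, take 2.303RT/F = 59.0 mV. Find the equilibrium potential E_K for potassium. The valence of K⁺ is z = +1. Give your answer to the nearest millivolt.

E = (59.0/z) · log₁₀([K⁺]_out/[K⁺]_in) with z = +1.
= (59.0/1) · log₁₀(7.0/99) = 59.00 · log₁₀(0.07071)
= 59.00 · (-1.1505) = -67.88 mV

-68 mV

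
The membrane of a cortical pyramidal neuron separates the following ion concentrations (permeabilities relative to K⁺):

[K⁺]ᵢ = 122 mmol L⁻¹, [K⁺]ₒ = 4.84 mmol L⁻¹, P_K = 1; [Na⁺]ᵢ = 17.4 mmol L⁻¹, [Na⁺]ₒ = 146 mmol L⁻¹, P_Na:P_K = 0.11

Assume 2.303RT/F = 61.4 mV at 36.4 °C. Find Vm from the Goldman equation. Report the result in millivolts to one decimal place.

-47.5 mV

Vm = 61.4 · log₁₀[(Σ P·[cation]ₒ + Σ P·[anion]ᵢ) / (Σ P·[cation]ᵢ + Σ P·[anion]ₒ)]
Numerator = 1×4.84 + 0.11×146 = 20.9
Denominator = 1×122 + 0.11×17.4 = 123.9
Vm = 61.4 · log₁₀(0.16867) = 61.4 × (-0.7730) = -47.46 mV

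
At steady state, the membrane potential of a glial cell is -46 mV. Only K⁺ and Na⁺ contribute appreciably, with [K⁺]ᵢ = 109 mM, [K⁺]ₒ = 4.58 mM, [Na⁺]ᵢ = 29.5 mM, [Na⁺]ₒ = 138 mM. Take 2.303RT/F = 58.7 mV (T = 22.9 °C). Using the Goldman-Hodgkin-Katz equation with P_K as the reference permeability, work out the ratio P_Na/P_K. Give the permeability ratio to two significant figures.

Let α = P_Na/P_K. GHK: Vm = 58.7·log₁₀[(Kₒ + α·Naₒ)/(Kᵢ + α·Naᵢ)].
10^(Vm/58.7) = 10^(-46.0/58.7) = 0.16457
So 0.16457·(Kᵢ + α·Naᵢ) = Kₒ + α·Naₒ → α = (0.16457·109.0 − 4.58) / (138.0 − 0.16457·29.5)
α = (17.94 − 4.58) / (138.0 − 4.855) = 13.36/133.1 = 0.1003

0.10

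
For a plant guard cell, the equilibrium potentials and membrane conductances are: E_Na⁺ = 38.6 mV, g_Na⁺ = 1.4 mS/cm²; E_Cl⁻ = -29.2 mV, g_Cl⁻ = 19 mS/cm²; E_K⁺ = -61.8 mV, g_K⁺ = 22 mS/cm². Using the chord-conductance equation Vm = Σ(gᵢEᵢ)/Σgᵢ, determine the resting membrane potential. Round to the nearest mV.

-44 mV

Σ gᵢEᵢ = 1.4·(38.6) + 19·(-29.2) + 22·(-61.8) = -1860.36
Σ gᵢ = 1.4 + 19 + 22 = 42.4
Vm = -1860.36 / 42.4 = -43.88 mV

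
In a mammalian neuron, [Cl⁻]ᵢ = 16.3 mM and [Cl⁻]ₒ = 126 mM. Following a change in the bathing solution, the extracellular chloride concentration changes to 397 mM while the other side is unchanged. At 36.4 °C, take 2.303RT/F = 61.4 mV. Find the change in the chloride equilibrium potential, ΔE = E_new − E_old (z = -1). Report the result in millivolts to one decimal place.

E_old = (61.4/-1)·log₁₀(126/16.3) = -54.53 mV
E_new = (61.4/-1)·log₁₀(397/16.3) = -85.14 mV
ΔE = -85.14 − (-54.53) = -30.60 mV

-30.6 mV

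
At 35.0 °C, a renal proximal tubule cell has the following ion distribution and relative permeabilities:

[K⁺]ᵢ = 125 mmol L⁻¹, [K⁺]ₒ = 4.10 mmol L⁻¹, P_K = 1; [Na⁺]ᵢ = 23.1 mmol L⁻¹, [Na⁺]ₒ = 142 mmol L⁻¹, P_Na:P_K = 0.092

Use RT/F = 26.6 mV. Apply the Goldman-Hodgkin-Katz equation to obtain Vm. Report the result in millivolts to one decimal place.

Vm = 26.6 · ln[(Σ P·[cation]ₒ + Σ P·[anion]ᵢ) / (Σ P·[cation]ᵢ + Σ P·[anion]ₒ)]
Numerator = 1×4.10 + 0.092×142 = 17.16
Denominator = 1×125 + 0.092×23.1 = 127.1
Vm = 26.6 · ln(0.13502) = 26.6 × (-2.0024) = -53.26 mV

-53.3 mV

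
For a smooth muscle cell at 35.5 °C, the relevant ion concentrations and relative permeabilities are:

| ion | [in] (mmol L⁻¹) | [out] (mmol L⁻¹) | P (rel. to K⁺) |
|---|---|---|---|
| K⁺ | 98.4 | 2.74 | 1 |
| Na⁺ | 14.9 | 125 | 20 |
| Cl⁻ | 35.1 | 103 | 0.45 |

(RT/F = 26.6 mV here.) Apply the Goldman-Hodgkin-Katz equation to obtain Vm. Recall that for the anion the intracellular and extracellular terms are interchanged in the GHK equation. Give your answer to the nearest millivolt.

Vm = 26.6 · ln[(Σ P·[cation]ₒ + Σ P·[anion]ᵢ) / (Σ P·[cation]ᵢ + Σ P·[anion]ₒ)]
Numerator = 1×2.74 + 20×125 + 0.45×35.1 = 2519
Denominator = 1×98.4 + 20×14.9 + 0.45×103 = 442.8
Vm = 26.6 · ln(5.6884) = 26.6 × (1.7384) = 46.24 mV

46 mV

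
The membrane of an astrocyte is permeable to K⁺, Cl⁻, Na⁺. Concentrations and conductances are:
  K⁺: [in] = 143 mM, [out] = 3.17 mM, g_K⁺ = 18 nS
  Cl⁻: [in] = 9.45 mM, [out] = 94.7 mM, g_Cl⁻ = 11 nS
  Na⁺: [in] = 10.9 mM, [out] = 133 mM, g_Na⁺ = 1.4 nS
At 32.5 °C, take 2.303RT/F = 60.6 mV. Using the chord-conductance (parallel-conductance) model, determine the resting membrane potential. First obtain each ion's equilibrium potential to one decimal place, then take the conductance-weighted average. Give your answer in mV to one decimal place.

E_K⁺ = (60.6/1)·log₁₀(3.17/143) = -100.2 mV
E_Cl⁻ = (60.6/-1)·log₁₀(94.7/9.45) = -60.7 mV
E_Na⁺ = (60.6/1)·log₁₀(133/10.9) = 65.8 mV
Vm = (Σ gᵢEᵢ)/(Σ gᵢ) = (18·-100.2 + 11·-60.7 + 1.4·65.8) / (18 + 11 + 1.4)
= -2379.18 / 30.4 = -78.26 mV

-78.3 mV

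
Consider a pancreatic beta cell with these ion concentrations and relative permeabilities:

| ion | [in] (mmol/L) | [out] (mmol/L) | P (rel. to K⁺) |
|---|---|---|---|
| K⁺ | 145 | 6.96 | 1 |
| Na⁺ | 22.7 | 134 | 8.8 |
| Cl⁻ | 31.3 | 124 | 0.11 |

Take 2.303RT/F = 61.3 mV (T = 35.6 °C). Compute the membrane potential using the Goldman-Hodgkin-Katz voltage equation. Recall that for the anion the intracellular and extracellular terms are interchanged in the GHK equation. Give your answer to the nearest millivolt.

32 mV

Vm = 61.3 · log₁₀[(Σ P·[cation]ₒ + Σ P·[anion]ᵢ) / (Σ P·[cation]ᵢ + Σ P·[anion]ₒ)]
Numerator = 1×6.96 + 8.8×134 + 0.11×31.3 = 1190
Denominator = 1×145 + 8.8×22.7 + 0.11×124 = 358.4
Vm = 61.3 · log₁₀(3.3192) = 61.3 × (0.5210) = 31.94 mV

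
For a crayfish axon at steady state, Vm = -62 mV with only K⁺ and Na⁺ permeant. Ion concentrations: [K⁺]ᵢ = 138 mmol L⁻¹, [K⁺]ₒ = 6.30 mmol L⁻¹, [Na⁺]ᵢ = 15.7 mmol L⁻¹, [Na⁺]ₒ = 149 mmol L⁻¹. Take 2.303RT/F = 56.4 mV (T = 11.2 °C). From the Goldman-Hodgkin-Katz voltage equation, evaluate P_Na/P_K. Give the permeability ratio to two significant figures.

0.032

Let α = P_Na/P_K. GHK: Vm = 56.4·log₁₀[(Kₒ + α·Naₒ)/(Kᵢ + α·Naᵢ)].
10^(Vm/56.4) = 10^(-62.0/56.4) = 0.079563
So 0.079563·(Kᵢ + α·Naᵢ) = Kₒ + α·Naₒ → α = (0.079563·138.0 − 6.3) / (149.0 − 0.079563·15.7)
α = (10.98 − 6.3) / (149.0 − 1.249) = 4.68/147.8 = 0.03167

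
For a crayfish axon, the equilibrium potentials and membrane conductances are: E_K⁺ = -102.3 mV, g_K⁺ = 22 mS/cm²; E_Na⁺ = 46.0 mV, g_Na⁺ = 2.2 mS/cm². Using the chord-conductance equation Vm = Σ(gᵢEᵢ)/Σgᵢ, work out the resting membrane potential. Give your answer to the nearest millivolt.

Σ gᵢEᵢ = 22·(-102.3) + 2.2·(46.0) = -2149.40
Σ gᵢ = 22 + 2.2 = 24.2
Vm = -2149.40 / 24.2 = -88.82 mV

-89 mV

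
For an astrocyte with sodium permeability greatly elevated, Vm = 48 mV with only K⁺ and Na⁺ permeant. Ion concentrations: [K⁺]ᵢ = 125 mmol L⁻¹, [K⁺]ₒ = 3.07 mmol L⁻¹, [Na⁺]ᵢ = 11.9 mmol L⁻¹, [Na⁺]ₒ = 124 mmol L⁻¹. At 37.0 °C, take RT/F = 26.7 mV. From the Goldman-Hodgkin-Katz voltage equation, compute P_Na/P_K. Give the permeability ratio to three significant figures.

14.4

Let α = P_Na/P_K. GHK: Vm = 26.7·ln[(Kₒ + α·Naₒ)/(Kᵢ + α·Naᵢ)].
e^(Vm/26.7) = e^(48.0/26.7) = 6.0361
So 6.0361·(Kᵢ + α·Naᵢ) = Kₒ + α·Naₒ → α = (6.0361·125.0 − 3.07) / (124.0 − 6.0361·11.9)
α = (754.5 − 3.07) / (124.0 − 71.83) = 751.4/52.17 = 14.4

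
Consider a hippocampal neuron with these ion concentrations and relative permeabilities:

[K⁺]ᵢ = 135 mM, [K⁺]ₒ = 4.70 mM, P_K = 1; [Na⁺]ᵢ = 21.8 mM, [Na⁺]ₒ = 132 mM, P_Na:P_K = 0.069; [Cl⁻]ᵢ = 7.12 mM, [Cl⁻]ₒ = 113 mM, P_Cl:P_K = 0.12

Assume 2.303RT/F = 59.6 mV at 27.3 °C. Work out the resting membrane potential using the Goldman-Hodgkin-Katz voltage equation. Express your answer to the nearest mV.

-60 mV

Vm = 59.6 · log₁₀[(Σ P·[cation]ₒ + Σ P·[anion]ᵢ) / (Σ P·[cation]ᵢ + Σ P·[anion]ₒ)]
Numerator = 1×4.70 + 0.069×132 + 0.12×7.12 = 14.66
Denominator = 1×135 + 0.069×21.8 + 0.12×113 = 150.1
Vm = 59.6 · log₁₀(0.097708) = 59.6 × (-1.0101) = -60.20 mV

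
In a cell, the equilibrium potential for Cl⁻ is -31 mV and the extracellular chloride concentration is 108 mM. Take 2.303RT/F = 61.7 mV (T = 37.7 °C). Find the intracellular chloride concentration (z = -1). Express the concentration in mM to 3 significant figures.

Nernst: E = (61.7/-1) · log₁₀([out]/[in]), so log₁₀([out]/[in]) = -31.0 × -1 / 61.7 = 0.5024.
[out]/[in] = 10^(0.5024) = 3.18.
[in] = 108 / 3.18 = 33.96 mM.

34.0 mM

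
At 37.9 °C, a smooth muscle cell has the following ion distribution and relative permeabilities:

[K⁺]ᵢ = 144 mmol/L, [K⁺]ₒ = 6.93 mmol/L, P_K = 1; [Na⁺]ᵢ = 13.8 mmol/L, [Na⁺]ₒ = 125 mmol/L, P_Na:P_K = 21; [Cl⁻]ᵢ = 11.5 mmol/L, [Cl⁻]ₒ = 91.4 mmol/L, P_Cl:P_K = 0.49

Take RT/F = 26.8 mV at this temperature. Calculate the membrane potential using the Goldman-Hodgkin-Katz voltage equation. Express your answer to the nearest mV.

Vm = 26.8 · ln[(Σ P·[cation]ₒ + Σ P·[anion]ᵢ) / (Σ P·[cation]ᵢ + Σ P·[anion]ₒ)]
Numerator = 1×6.93 + 21×125 + 0.49×11.5 = 2638
Denominator = 1×144 + 21×13.8 + 0.49×91.4 = 478.6
Vm = 26.8 · ln(5.5112) = 26.8 × (1.7068) = 45.74 mV

46 mV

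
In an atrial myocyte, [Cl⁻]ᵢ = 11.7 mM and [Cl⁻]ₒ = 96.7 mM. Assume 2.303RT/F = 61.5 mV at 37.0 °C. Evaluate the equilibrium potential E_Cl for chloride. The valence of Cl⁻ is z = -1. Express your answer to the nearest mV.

E = (61.5/z) · log₁₀([Cl⁻]_out/[Cl⁻]_in) with z = -1.
For an anion, dividing by z = -1 reverses the sign.
= (61.5/-1) · log₁₀(96.7/11.7) = -61.50 · log₁₀(8.265)
= -61.50 · (0.9172) = -56.41 mV

-56 mV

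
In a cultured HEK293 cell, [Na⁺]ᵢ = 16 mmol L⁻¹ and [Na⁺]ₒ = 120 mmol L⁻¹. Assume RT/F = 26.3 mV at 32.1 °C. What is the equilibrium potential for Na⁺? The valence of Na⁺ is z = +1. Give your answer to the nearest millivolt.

E = (26.3/z) · ln([Na⁺]_out/[Na⁺]_in) with z = +1.
= (26.3/1) · ln(120/16) = 26.30 · ln(7.5)
= 26.30 · (2.0149) = 52.99 mV

53 mV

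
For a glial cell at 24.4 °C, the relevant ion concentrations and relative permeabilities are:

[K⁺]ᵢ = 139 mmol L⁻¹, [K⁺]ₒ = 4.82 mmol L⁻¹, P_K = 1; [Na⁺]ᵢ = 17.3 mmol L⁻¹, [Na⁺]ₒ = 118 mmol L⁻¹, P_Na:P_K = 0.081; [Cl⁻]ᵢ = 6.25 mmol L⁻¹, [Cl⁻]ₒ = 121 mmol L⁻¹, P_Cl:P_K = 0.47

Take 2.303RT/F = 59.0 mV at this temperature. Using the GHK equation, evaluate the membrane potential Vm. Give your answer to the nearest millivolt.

Vm = 59.0 · log₁₀[(Σ P·[cation]ₒ + Σ P·[anion]ᵢ) / (Σ P·[cation]ᵢ + Σ P·[anion]ₒ)]
Numerator = 1×4.82 + 0.081×118 + 0.47×6.25 = 17.32
Denominator = 1×139 + 0.081×17.3 + 0.47×121 = 197.3
Vm = 59.0 · log₁₀(0.087775) = 59.0 × (-1.0566) = -62.34 mV

-62 mV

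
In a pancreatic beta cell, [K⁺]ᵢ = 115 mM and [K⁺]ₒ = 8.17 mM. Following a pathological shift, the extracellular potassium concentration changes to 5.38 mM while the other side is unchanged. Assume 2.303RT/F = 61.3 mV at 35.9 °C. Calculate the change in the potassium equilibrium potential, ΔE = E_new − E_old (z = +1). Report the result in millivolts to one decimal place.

E_old = (61.3/1)·log₁₀(8.17/115) = -70.40 mV
E_new = (61.3/1)·log₁₀(5.38/115) = -81.52 mV
ΔE = -81.52 − (-70.40) = -11.12 mV

-11.1 mV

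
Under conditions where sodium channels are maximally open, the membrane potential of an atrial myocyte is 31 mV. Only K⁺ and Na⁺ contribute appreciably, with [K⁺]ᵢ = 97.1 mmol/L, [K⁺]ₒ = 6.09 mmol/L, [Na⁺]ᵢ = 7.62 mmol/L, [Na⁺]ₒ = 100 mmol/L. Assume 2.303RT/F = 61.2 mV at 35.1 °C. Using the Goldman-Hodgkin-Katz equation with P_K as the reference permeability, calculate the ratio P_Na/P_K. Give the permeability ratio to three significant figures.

4.05

Let α = P_Na/P_K. GHK: Vm = 61.2·log₁₀[(Kₒ + α·Naₒ)/(Kᵢ + α·Naᵢ)].
10^(Vm/61.2) = 10^(31.0/61.2) = 3.2102
So 3.2102·(Kᵢ + α·Naᵢ) = Kₒ + α·Naₒ → α = (3.2102·97.1 − 6.09) / (100.0 − 3.2102·7.62)
α = (311.7 − 6.09) / (100.0 − 24.46) = 305.6/75.54 = 4.046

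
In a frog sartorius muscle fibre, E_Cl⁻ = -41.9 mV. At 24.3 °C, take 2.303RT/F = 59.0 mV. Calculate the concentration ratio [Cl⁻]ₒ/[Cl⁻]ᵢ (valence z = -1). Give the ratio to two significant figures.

5.1

log₁₀([out]/[in]) = E·z/(59.0) = -41.9 × -1 / 59.0 = 0.7102
[out]/[in] = 10^(0.7102) = 5.131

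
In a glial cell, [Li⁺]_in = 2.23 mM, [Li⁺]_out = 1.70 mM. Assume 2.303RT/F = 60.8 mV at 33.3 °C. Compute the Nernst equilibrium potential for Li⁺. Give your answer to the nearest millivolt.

E = (60.8/z) · log₁₀([Li⁺]_out/[Li⁺]_in) with z = +1.
= (60.8/1) · log₁₀(1.70/2.23) = 60.80 · log₁₀(0.7623)
= 60.80 · (-0.1179) = -7.17 mV

-7 mV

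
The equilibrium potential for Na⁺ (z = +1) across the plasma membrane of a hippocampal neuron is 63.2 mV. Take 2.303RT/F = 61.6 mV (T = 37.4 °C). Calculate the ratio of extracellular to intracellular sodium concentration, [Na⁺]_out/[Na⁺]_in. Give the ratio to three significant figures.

10.6

log₁₀([out]/[in]) = E·z/(61.6) = 63.2 × 1 / 61.6 = 1.0260
[out]/[in] = 10^(1.0260) = 10.62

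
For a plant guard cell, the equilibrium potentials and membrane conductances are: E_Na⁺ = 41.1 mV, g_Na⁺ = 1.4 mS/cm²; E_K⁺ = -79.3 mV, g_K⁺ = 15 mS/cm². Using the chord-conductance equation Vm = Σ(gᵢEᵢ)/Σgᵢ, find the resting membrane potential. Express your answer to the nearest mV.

-69 mV

Σ gᵢEᵢ = 1.4·(41.1) + 15·(-79.3) = -1131.96
Σ gᵢ = 1.4 + 15 = 16.4
Vm = -1131.96 / 16.4 = -69.02 mV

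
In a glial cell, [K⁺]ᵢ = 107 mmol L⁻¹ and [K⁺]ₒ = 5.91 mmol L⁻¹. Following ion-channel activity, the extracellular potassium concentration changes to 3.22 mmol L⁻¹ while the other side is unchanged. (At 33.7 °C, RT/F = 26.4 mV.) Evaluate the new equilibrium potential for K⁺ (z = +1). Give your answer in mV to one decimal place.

After the shift: [K⁺]_out = 3.22, [K⁺]_in = 107 mmol L⁻¹.
E_new = (26.4/1)·ln(3.22/107) = 26.40 · (-3.5034) = -92.49 mV

-92.5 mV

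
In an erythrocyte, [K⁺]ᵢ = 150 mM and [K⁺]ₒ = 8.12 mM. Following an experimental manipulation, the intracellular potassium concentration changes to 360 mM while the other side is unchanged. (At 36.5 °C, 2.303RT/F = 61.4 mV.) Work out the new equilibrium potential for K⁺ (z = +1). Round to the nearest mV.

After the shift: [K⁺]_out = 8.12, [K⁺]_in = 360 mM.
E_new = (61.4/1)·log₁₀(8.12/360) = 61.40 · (-1.6467) = -101.11 mV

-101 mV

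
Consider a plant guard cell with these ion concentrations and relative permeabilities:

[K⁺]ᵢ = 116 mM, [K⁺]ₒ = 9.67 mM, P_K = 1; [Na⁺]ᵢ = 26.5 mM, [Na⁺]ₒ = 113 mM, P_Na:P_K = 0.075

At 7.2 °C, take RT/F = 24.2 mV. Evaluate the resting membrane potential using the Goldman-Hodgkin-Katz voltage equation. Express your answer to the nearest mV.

-45 mV

Vm = 24.2 · ln[(Σ P·[cation]ₒ + Σ P·[anion]ᵢ) / (Σ P·[cation]ᵢ + Σ P·[anion]ₒ)]
Numerator = 1×9.67 + 0.075×113 = 18.14
Denominator = 1×116 + 0.075×26.5 = 118
Vm = 24.2 · ln(0.15379) = 24.2 × (-1.8722) = -45.31 mV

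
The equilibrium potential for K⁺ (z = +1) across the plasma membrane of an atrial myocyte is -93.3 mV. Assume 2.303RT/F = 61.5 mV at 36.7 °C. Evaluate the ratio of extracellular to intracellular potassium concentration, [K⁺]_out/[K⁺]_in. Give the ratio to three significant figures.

0.0304

log₁₀([out]/[in]) = E·z/(61.5) = -93.3 × 1 / 61.5 = -1.5171
[out]/[in] = 10^(-1.5171) = 0.0304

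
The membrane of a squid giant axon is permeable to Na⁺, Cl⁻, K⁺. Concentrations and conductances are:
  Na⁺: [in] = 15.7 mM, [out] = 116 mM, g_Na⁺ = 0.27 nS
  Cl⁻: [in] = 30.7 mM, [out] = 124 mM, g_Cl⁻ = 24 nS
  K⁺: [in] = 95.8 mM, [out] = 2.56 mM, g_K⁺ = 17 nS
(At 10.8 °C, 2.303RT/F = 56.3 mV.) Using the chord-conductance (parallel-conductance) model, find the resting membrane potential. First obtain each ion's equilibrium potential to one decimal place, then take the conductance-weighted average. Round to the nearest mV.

E_Na⁺ = (56.3/1)·log₁₀(116/15.7) = 48.9 mV
E_Cl⁻ = (56.3/-1)·log₁₀(124/30.7) = -34.1 mV
E_K⁺ = (56.3/1)·log₁₀(2.56/95.8) = -88.6 mV
Vm = (Σ gᵢEᵢ)/(Σ gᵢ) = (0.27·48.9 + 24·-34.1 + 17·-88.6) / (0.27 + 24 + 17)
= -2311.40 / 41.27 = -56.01 mV

-56 mV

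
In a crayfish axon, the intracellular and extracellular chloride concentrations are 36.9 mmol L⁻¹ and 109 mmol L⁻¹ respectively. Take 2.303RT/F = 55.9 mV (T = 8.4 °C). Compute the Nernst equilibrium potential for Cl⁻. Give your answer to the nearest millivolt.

E = (55.9/z) · log₁₀([Cl⁻]_out/[Cl⁻]_in) with z = -1.
For an anion, dividing by z = -1 reverses the sign.
= (55.9/-1) · log₁₀(109/36.9) = -55.90 · log₁₀(2.954)
= -55.90 · (0.4704) = -26.30 mV

-26 mV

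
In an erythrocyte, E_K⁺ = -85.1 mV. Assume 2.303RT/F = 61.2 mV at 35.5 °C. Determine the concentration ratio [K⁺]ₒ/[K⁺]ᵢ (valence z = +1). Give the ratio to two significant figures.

0.041

log₁₀([out]/[in]) = E·z/(61.2) = -85.1 × 1 / 61.2 = -1.3905
[out]/[in] = 10^(-1.3905) = 0.04069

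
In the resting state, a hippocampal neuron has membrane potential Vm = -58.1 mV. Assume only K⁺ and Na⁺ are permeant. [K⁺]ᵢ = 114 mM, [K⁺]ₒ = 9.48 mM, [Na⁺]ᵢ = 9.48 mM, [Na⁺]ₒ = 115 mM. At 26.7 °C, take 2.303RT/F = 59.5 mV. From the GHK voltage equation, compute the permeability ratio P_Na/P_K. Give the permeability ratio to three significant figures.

0.0224

Let α = P_Na/P_K. GHK: Vm = 59.5·log₁₀[(Kₒ + α·Naₒ)/(Kᵢ + α·Naᵢ)].
10^(Vm/59.5) = 10^(-58.1/59.5) = 0.10557
So 0.10557·(Kᵢ + α·Naᵢ) = Kₒ + α·Naₒ → α = (0.10557·114.0 − 9.48) / (115.0 − 0.10557·9.48)
α = (12.03 − 9.48) / (115.0 − 1.001) = 2.555/114 = 0.02241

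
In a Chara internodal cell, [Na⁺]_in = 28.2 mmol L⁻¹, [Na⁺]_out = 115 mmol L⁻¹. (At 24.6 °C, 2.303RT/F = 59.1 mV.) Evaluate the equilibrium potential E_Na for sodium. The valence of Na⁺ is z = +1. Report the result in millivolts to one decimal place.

E = (59.1/z) · log₁₀([Na⁺]_out/[Na⁺]_in) with z = +1.
= (59.1/1) · log₁₀(115/28.2) = 59.10 · log₁₀(4.078)
= 59.10 · (0.6104) = 36.08 mV

36.1 mV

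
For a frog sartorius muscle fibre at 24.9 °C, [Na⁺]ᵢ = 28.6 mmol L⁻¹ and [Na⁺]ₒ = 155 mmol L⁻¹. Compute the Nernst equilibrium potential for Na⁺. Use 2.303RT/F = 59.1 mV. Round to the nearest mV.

E = (59.1/z) · log₁₀([Na⁺]_out/[Na⁺]_in) with z = +1.
= (59.1/1) · log₁₀(155/28.6) = 59.10 · log₁₀(5.42)
= 59.10 · (0.7340) = 43.38 mV

43 mV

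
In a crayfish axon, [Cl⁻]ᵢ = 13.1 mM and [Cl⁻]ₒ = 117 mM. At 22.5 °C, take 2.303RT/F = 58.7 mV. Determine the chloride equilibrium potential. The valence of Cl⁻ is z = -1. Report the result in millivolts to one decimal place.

E = (58.7/z) · log₁₀([Cl⁻]_out/[Cl⁻]_in) with z = -1.
For an anion, dividing by z = -1 reverses the sign.
= (58.7/-1) · log₁₀(117/13.1) = -58.70 · log₁₀(8.931)
= -58.70 · (0.9509) = -55.82 mV

-55.8 mV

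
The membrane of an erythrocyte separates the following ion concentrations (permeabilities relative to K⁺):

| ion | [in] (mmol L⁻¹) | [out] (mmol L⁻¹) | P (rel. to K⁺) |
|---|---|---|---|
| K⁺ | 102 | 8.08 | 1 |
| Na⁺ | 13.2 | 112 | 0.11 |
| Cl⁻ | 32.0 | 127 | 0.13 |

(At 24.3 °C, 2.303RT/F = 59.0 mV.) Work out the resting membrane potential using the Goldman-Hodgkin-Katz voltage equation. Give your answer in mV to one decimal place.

Vm = 59.0 · log₁₀[(Σ P·[cation]ₒ + Σ P·[anion]ᵢ) / (Σ P·[cation]ᵢ + Σ P·[anion]ₒ)]
Numerator = 1×8.08 + 0.11×112 + 0.13×32.0 = 24.56
Denominator = 1×102 + 0.11×13.2 + 0.13×127 = 120
Vm = 59.0 · log₁₀(0.20473) = 59.0 × (-0.6888) = -40.64 mV

-40.6 mV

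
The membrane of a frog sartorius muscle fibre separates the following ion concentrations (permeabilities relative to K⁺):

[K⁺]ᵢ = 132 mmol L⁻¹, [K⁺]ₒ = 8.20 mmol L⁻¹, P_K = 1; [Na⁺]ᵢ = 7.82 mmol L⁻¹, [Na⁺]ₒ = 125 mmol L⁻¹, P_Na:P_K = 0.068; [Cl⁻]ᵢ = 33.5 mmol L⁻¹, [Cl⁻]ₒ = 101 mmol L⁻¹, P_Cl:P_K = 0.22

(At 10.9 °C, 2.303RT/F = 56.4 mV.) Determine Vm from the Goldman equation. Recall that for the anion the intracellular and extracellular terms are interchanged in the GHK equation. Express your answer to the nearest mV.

Vm = 56.4 · log₁₀[(Σ P·[cation]ₒ + Σ P·[anion]ᵢ) / (Σ P·[cation]ᵢ + Σ P·[anion]ₒ)]
Numerator = 1×8.20 + 0.068×125 + 0.22×33.5 = 24.07
Denominator = 1×132 + 0.068×7.82 + 0.22×101 = 154.8
Vm = 56.4 · log₁₀(0.15554) = 56.4 × (-0.8082) = -45.58 mV

-46 mV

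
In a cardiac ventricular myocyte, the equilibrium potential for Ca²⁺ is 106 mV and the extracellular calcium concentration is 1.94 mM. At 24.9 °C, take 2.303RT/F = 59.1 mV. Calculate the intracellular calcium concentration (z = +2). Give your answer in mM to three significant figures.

0.000502 mM

Nernst: E = (59.1/2) · log₁₀([out]/[in]), so log₁₀([out]/[in]) = 106.0 × 2 / 59.1 = 3.5871.
[out]/[in] = 10^(3.5871) = 3865.
[in] = 1.94 / 3865 = 0.000502 mM.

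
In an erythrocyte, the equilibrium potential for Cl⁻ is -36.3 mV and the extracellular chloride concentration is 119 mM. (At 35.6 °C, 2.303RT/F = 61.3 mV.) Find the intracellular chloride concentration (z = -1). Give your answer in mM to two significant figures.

30 mM

Nernst: E = (61.3/-1) · log₁₀([out]/[in]), so log₁₀([out]/[in]) = -36.3 × -1 / 61.3 = 0.5922.
[out]/[in] = 10^(0.5922) = 3.91.
[in] = 119 / 3.91 = 30.44 mM.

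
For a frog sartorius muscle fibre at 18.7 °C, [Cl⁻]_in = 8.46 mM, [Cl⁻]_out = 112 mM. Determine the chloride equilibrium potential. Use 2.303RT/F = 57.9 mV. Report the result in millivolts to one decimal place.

-65.0 mV

E = (57.9/z) · log₁₀([Cl⁻]_out/[Cl⁻]_in) with z = -1.
For an anion, dividing by z = -1 reverses the sign.
= (57.9/-1) · log₁₀(112/8.46) = -57.90 · log₁₀(13.24)
= -57.90 · (1.1218) = -64.95 mV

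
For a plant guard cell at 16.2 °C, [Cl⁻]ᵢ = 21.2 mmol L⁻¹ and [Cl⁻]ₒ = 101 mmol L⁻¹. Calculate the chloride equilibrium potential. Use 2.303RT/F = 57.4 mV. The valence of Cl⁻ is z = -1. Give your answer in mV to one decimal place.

-38.9 mV

E = (57.4/z) · log₁₀([Cl⁻]_out/[Cl⁻]_in) with z = -1.
For an anion, dividing by z = -1 reverses the sign.
= (57.4/-1) · log₁₀(101/21.2) = -57.40 · log₁₀(4.764)
= -57.40 · (0.6780) = -38.92 mV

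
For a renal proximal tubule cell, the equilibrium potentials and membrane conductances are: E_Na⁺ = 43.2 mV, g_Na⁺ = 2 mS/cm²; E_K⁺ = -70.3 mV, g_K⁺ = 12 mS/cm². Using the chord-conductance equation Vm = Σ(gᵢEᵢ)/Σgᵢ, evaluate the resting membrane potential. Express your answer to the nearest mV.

Σ gᵢEᵢ = 2·(43.2) + 12·(-70.3) = -757.20
Σ gᵢ = 2 + 12 = 14
Vm = -757.20 / 14 = -54.09 mV

-54 mV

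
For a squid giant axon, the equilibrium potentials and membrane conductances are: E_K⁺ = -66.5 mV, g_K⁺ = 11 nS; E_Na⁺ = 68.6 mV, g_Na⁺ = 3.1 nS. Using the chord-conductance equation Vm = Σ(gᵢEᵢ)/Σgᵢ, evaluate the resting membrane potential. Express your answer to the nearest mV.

Σ gᵢEᵢ = 11·(-66.5) + 3.1·(68.6) = -518.84
Σ gᵢ = 11 + 3.1 = 14.1
Vm = -518.84 / 14.1 = -36.80 mV

-37 mV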